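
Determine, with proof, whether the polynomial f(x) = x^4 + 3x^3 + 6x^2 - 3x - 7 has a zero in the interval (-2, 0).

f(-2) = 15 and f(0) = -7, which have opposite signs.
As a polynomial, f is continuous on every closed interval.
By the Intermediate Value Theorem, f takes the value 0 somewhere in the open interval.

Such a root exists.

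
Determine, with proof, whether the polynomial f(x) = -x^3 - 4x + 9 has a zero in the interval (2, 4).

No such root exists.

Evaluate at the endpoints: f(2) = -7, f(4) = -71 — same sign (negative).
f'(x) = -3x^2 - 4 has discriminant 0² − 4·(-3)·(-4) = -48 < 0, so f' has no real roots and is negative for every real x.
Hence f is strictly decreasing on ℝ, and in particular on [2, 4]. A strictly monotone function with same-sign endpoint values stays negative on the whole interval, so f has no zero in (2, 4).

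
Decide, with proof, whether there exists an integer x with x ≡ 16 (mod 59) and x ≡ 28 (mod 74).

gcd(59, 74) = 1, so the Chinese Remainder Theorem guarantees exactly one residue class mod 4366 satisfying both.
Write x = 16 + 59t and require 16 + 59t ≡ 28 (mod 74), i.e. 59t ≡ 12 (mod 74).
Invert 59 mod 74 by the Euclidean algorithm: 74 = 1·59 + 15, 59 = 3·15 + 14, 15 = 1·14 + 1, 14 = 14·1 + 0; back-substituting, 1 = 15 − 1·14 = 15 − (59 − 3·15) = −59 + 4·15 = −59 + 4·(74 − 1·59) = 4·74 − 5·59. Hence 59·(-5) ≡ 1, so 59⁻¹ ≡ -5 ≡ 69 (mod 74).
Therefore t ≡ 69·12 = 828 ≡ 14 (mod 74).
With t = 14: x = 16 + 59·14 = 842.
Check: 842 mod 59 = 16, 842 mod 74 = 28. ✓

x = 842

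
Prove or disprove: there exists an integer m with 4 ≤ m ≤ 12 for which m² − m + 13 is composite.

At m = 4: 4² − 4 + 13 = 25 = 5·5, which is composite.

m = 4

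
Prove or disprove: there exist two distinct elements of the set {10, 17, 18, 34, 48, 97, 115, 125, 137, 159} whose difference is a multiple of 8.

Reduce each element mod 8: 10↦2, 17↦1, 18↦2, 34↦2, 48↦0, 97↦1, 115↦3, 125↦5, 137↦1, 159↦7. The residue 2 repeats (at 10 and 18), and 18 − 10 = 8 = 1·8.

The pair (10, 18) works.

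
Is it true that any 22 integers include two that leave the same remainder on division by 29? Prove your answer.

No; for instance {88, 89, 90, 91, 92, 93, 94, 95, 96, 97, 98, 99, 100, 101, 102, 103, 104, 105, 106, 107, 108, 109} is a counterexample.

Consider the 22 integers 88, 89, …, 109. They lie in distinct residue classes modulo 29, since 22 ≤ 29.
Hence this collection has no pair with equal remainders mod 29, disproving the claim.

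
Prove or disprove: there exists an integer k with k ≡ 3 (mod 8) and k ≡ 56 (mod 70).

No such integer exists.

gcd(8, 70) = 2. If k ≡ 3 (mod 8) and k ≡ 56 (mod 70), then k ≡ 3 (mod 2) and k ≡ 56 (mod 2).
However 3 ≡ 1 and 56 ≡ 0 (mod 2), and 1 ≠ 0.
Hence the system has no solution.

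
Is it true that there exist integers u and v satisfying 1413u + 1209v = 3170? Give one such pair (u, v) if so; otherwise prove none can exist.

There are no such integers.

Any value of 1413u + 1209v is a multiple of gcd(1413, 1209) = 3.
However 3170 leaves remainder 2 on division by 3.
Hence no integers u, v satisfy the equation.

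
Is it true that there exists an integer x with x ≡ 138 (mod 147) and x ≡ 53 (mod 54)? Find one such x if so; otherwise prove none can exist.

Both moduli are multiples of 3 = gcd(147, 54), so any solution would satisfy x ≡ 138 and x ≡ 53 modulo 3 simultaneously.
However 138 ≡ 0 and 53 ≡ 2 (mod 3), and 0 ≠ 2.
Therefore no such x exists.

No such integer exists.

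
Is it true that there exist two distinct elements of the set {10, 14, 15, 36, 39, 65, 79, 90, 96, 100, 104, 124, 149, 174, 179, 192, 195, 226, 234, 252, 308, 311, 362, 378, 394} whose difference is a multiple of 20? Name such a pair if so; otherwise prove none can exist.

Yes: 10 and 90.

Reduce each element mod 20: 10↦10, 14↦14, 15↦15, 36↦16, 39↦19, 65↦5, 79↦19, 90↦10, 96↦16, 100↦0, 104↦4, 124↦4, 149↦9, 174↦14, 179↦19, 192↦12, 195↦15, 226↦6, 234↦14, 252↦12, 308↦8, 311↦11, 362↦2, 378↦18, 394↦14. The residue 10 repeats (at 10 and 90), and 90 − 10 = 80 = 4·20.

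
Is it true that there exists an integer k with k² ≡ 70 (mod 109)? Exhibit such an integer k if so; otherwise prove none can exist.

109 is prime, so by Euler's criterion 70 is a square mod 109 iff 70^((109−1)/2) = 70^54 ≡ 1 (mod 109).
Squaring successively (mod 109): 70^2 = 4900 ≡ 104; 70^4 ≡ 104² = 10816 ≡ 25; 70^8 ≡ 25² = 625 ≡ 80; 70^16 ≡ 80² = 6400 ≡ 78; 70^32 ≡ 78² = 6084 ≡ 89.
Since 54 = 32 + 16 + 4 + 2, 70^54 ≡ 89 · 78 · 25 · 104; multiplying out mod 109: 89·78 = 6942 ≡ 75, then 75·25 = 1875 ≡ 22, then 22·104 = 2288 ≡ 108. Thus 70^54 ≡ 108 ≡ −1 (mod 109).
By Euler's criterion 70 is a quadratic non-residue mod 109: no k satisfies k² ≡ 70 (mod 109).

No such integer exists.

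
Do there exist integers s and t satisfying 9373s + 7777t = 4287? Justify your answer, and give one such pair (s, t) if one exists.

Any value of 9373s + 7777t is a multiple of gcd(9373, 7777) = 7.
But 4287 = 7·612 + 3, so 7 ∤ 4287.
Hence no integers s, t satisfy the equation.

No such integers exist.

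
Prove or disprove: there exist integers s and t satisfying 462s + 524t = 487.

No such integers exist.

gcd(462, 524) = 2, so every integer of the form 462s + 524t is a multiple of 2.
But 487 = 2·243 + 1, so 2 ∤ 487.
So the equation is unsolvable over ℤ.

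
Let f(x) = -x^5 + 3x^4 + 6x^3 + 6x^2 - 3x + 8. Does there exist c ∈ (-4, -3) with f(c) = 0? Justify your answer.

No.

f(-4) = 1524 and f(-3) = 395, both positive, so a sign-change argument is unavailable; we show f keeps this sign on the whole interval.
Substitute x = -3 − u, where 0 < u < 1 on the interval. Expanding, f(-3 − u) = u^5 + 18u^4 + 120u^3 + 384u^2 + 606u + 395.
All 6 nonzero coefficients of this polynomial in u are positive; hence for u > 0 the value is a sum of positive terms (the constant 395 among them).
So f is strictly positive on (-4, -3); no root exists in the interval.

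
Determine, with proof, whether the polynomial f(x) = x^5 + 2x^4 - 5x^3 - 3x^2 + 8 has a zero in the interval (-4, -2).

Yes, f has a root in the interval.

f(-4) = -232 and f(-2) = 36, which have opposite signs.
f is continuous everywhere (it is a polynomial), in particular on [-4, -2].
By the Intermediate Value Theorem f must vanish at some point of (-4, -2).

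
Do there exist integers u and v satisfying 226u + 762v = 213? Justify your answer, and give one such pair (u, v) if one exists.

No such integers exist.

Any value of 226u + 762v is a multiple of gcd(226, 762) = 2.
But 213 is not a multiple of 2 (it leaves remainder 1).
Hence no integers u, v satisfy the equation.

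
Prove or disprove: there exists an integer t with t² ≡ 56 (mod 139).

Apply Euler's criterion with the prime 139: 56 is a quadratic residue iff 56^69 ≡ 1 (mod 139), and a non-residue iff it is ≡ −1.
Squaring successively (mod 139): 56^2 = 3136 ≡ 78; 56^4 ≡ 78² = 6084 ≡ 107; 56^8 ≡ 107² = 11449 ≡ 51; 56^16 ≡ 51² = 2601 ≡ 99; 56^32 ≡ 99² = 9801 ≡ 71; 56^64 ≡ 71² = 5041 ≡ 37.
Since 69 = 64 + 4 + 1, 56^69 ≡ 37 · 107 · 56; multiplying out mod 139: 37·107 = 3959 ≡ 67, then 67·56 = 3752 ≡ 138. Thus 56^69 ≡ 138 ≡ −1 (mod 139).
The value −1 means 56 is a non-residue modulo 139, so t² ≡ 56 (mod 139) is impossible.

No such integer exists.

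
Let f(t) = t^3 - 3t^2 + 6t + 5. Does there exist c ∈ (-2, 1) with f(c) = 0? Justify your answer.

Such a root exists.

f(-2) = -27 and f(1) = 9, which have opposite signs.
As a polynomial, f is continuous on every closed interval.
So by the Intermediate Value Theorem there is a c strictly between -2 and 1 with f(c) = 0.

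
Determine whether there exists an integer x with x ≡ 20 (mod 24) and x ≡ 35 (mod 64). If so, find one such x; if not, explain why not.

Both moduli are multiples of 8 = gcd(24, 64), so any solution would satisfy x ≡ 20 and x ≡ 35 modulo 8 simultaneously.
These are incompatible: 20 − 35 = -15 is not divisible by 8.
Hence the system has no solution.

No, no such integer exists.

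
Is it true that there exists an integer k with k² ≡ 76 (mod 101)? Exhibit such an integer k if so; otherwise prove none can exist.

k = 51

k = 51 works: 51² = 2601, and 2601 − 76 = 2525 = 25·101.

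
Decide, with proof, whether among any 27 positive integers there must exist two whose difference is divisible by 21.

True.

Partition the integers by their residue mod 21; there are 21 classes.
With 27 integers and only 21 classes, the pigeonhole principle forces two of them, say a and b, into the same class.
Then a ≡ b (mod 21), i.e. 21 ∣ (a − b).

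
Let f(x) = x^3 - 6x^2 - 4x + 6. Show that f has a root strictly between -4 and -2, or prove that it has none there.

f(-4) = -138 and f(-2) = -18, both negative, so a sign-change argument is unavailable; we show f keeps this sign on the whole interval.
Shift to the endpoint -2: with x = -2 − u (0 < u < 2), one computes f(-2 − u) = -u^3 - 12u^2 - 32u - 18.
The nonzero coefficients here are all negative, so for u > 0 every term is negative (or zero), and the constant term -18 is strictly negative.
So f is strictly negative on (-4, -2); no root exists in the interval.

No.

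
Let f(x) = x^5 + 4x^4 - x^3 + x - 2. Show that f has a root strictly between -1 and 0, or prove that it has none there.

f(-1) = 1 and f(0) = -2, which have opposite signs.
f is continuous everywhere (it is a polynomial), in particular on [-1, 0].
By the Intermediate Value Theorem, f takes the value 0 somewhere in the open interval.

Yes, f has a root in the interval.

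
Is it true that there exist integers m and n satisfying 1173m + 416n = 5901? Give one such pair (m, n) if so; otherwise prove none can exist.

1173 and 416 are coprime, so 1173m + 416n ranges over all of ℤ.
Dividing repeatedly: 1173 = 2·416 + 341, 416 = 1·341 + 75, 341 = 4·75 + 41, 75 = 1·41 + 34, 41 = 1·34 + 7, 34 = 4·7 + 6, 7 = 1·6 + 1, 6 = 6·1 + 0.
Back-substituting, 1 = 7 − 1·6 = 7 − (34 − 4·7) = −34 + 5·7 = −34 + 5·(41 − 1·34) = 5·41 − 6·34 = 5·41 − 6·(75 − 1·41) = −6·75 + 11·41 = −6·75 + 11·(341 − 4·75) = 11·341 − 50·75 = 11·341 − 50·(416 − 1·341) = −50·416 + 61·341 = −50·416 + 61·(1173 − 2·416) = 61·1173 − 172·416; that is, 1173·61 + 416·(-172) = 1.
Times 5901: 1173·359961 + 416·(-1014972) = 5901, so (359961, -1014972) solves it.
Subtracting 865·416 from m and adding 865·1173 to n gives the tidier solution (121, -327).
Indeed 1173·121 + 416·(-327) = 141933 − 136032 = 5901.

m = 121, n = -327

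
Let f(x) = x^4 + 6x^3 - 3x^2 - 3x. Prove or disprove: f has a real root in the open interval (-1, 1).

Such a root exists.

f(-1) = -5 and f(1) = 1, which have opposite signs.
f is continuous everywhere (it is a polynomial), in particular on [-1, 1].
By the Intermediate Value Theorem, f takes the value 0 somewhere in the open interval.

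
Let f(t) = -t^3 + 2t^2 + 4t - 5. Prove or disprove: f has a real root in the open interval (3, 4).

f(3) = -2 and f(4) = -21, both negative, so a sign-change argument is unavailable; we show f keeps this sign on the whole interval.
Substitute t = 3 + u, where 0 < u < 1 on the interval. Expanding, f(3 + u) = -u^3 - 7u^2 - 11u - 2.
All 4 nonzero coefficients of this polynomial in u are negative; hence for u > 0 the value is a sum of negative terms (the constant -2 among them).
Therefore f(t) < 0 throughout (3, 4), and f has no zero there.

f has no root in that interval.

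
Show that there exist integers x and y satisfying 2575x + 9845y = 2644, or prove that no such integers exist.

Both 2575 and 9845 are divisible by gcd(2575, 9845) = 5, hence so is any combination 2575x + 9845y.
But 2644 = 5·528 + 4, so 5 ∤ 2644.
Hence no integers x, y satisfy the equation.

No, no such integers exist.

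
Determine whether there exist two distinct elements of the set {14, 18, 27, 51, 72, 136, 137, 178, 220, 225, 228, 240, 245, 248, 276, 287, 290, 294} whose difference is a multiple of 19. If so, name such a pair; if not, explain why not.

Reduce each element modulo 19: 14↦14, 18↦18, 27↦8, 51↦13, 72↦15, 136↦3, 137↦4, 178↦7, 220↦11, 225↦16, 228↦0, 240↦12, 245↦17, 248↦1, 276↦10, 287↦2, 290↦5, 294↦9.
No residue repeats among the 18 elements, so no pair has difference ≡ 0 (mod 19).

No, no such pair exists.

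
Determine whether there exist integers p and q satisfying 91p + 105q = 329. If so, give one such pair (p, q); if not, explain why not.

p = 14, q = -9

Every value of 91p + 105q is a multiple of gcd(91, 105) = 7; since 7 ∣ 329, solutions exist.
Dividing through by 7 reduces the equation to 13p + 15q = 47.
Run the Euclidean algorithm on 15 and 13: 15 = 1·13 + 2, 13 = 6·2 + 1, 2 = 2·1 + 0.
Working back up the chain: 1 = 13 − 6·2 = 13 − 6·(15 − 1·13) = −6·15 + 7·13. So 13·7 + 15·(-6) = 1.
Times 47: 13·329 + 15·(-282) = 47, so (329, -282) solves it.
Shifting by a multiple of (15, −13) keeps it a solution: p = 329 − 21·15 = 14, q = -282 + 21·13 = -9.
Indeed 91·14 + 105·(-9) = 1274 − 945 = 329.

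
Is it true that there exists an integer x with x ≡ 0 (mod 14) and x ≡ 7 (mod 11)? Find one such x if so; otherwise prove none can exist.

The moduli 14 and 11 are coprime, so by the Chinese Remainder Theorem a unique solution modulo 154 exists.
Write x = 0 + 14t and require 0 + 14t ≡ 7 (mod 11), i.e. 14t ≡ 7 (mod 11).
14 ≡ 3 (mod 11), so this reads 3t ≡ 7 (mod 11). Invert 3 mod 11 by the Euclidean algorithm: 11 = 3·3 + 2, 3 = 1·2 + 1, 2 = 2·1 + 0; back-substituting, 1 = 3 − 1·2 = 3 − (11 − 3·3) = −11 + 4·3. Hence 3·4 ≡ 1, so 3⁻¹ ≡ 4 (mod 11).
Multiplying by 4: t ≡ 4·7 = 28 ≡ 6 (mod 11).
With t = 6: x = 0 + 14·6 = 84.
Check: 84 mod 14 = 0, 84 mod 11 = 7. ✓

x = 84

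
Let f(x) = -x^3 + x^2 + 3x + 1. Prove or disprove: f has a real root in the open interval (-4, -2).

f(-4) = 69 and f(-2) = 7, both positive, so a sign-change argument is unavailable; we show f keeps this sign on the whole interval.
Shift to the endpoint -2: with x = -2 − u (0 < u < 2), one computes f(-2 − u) = u^3 + 7u^2 + 13u + 7.
All 4 nonzero coefficients of this polynomial in u are positive; hence for u > 0 the value is a sum of positive terms (the constant 7 among them).
So f is strictly positive on (-4, -2); no root exists in the interval.

No.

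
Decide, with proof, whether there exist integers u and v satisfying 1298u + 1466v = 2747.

gcd(1298, 1466) = 2, so every integer of the form 1298u + 1466v is a multiple of 2.
But 2747 = 2·1373 + 1, so 2 ∤ 2747.
So the equation is unsolvable over ℤ.

There are no such integers.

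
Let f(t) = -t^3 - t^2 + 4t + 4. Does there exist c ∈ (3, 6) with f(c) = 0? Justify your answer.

The endpoint values f(3) = -20 and f(6) = -224 are both negative. Claim: f(t) < 0 for every t in (3, 6).
Substitute t = 3 + u, where 0 < u < 3 on the interval. Expanding, f(3 + u) = -u^3 - 10u^2 - 29u - 20.
All 4 nonzero coefficients of this polynomial in u are negative; hence for u > 0 the value is a sum of negative terms (the constant -20 among them).
Therefore f(t) < 0 throughout (3, 6), and f has no zero there.

f has no root in that interval.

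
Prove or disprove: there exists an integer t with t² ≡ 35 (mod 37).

Apply Euler's criterion with the prime 37: 35 is a quadratic residue iff 35^18 ≡ 1 (mod 37), and a non-residue iff it is ≡ −1.
Squaring successively (mod 37): 35^2 = 1225 ≡ 4; 35^4 ≡ 4² = 16 ≡ 16; 35^8 ≡ 16² = 256 ≡ 34; 35^16 ≡ 34² = 1156 ≡ 9.
Since 18 = 16 + 2, 35^18 ≡ 9 · 4; multiplying out mod 37: 9·4 = 36 ≡ 36. Thus 35^18 ≡ 36 ≡ −1 (mod 37).
By Euler's criterion 35 is a quadratic non-residue mod 37: no t satisfies t² ≡ 35 (mod 37).

No such integer exists.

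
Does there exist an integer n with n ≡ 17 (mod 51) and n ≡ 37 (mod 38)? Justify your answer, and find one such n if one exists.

The moduli 51 and 38 are coprime, so by the Chinese Remainder Theorem a unique solution modulo 1938 exists.
Write n = 17 + 51t and require 17 + 51t ≡ 37 (mod 38), i.e. 51t ≡ 20 (mod 38).
51 ≡ 13 (mod 38), so this reads 13t ≡ 20 (mod 38). Since 13·3 = 39 = 1·38 + 1, the inverse of 13 mod 38 is 3.
Therefore t ≡ 3·20 = 60 ≡ 22 (mod 38).
With t = 22: n = 17 + 51·22 = 1139.
Indeed 1139 ≡ 17 (mod 51) and 1139 ≡ 37 (mod 38).

n = 1139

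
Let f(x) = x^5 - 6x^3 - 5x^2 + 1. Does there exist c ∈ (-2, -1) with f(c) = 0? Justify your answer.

f(-2) = -3 and f(-1) = 1, which have opposite signs.
Since f is a polynomial it is continuous on [-2, -1].
The Intermediate Value Theorem then guarantees some c ∈ (-2, -1) with f(c) = 0.

Yes, such a c exists.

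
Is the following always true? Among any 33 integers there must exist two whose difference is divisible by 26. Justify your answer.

Partition the integers by their residue mod 26; there are 26 classes.
With 33 integers and only 26 classes, the pigeonhole principle forces two of them, say a and b, into the same class.
Then a ≡ b (mod 26), i.e. 26 ∣ (a − b).

Yes, this is always true.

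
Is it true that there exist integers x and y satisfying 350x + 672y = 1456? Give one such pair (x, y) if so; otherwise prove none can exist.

Since gcd(350, 672) = 14 and 1456 = 14·104, Bézout's identity guarantees a solution.
Dividing through by 14 reduces the equation to 25x + 48y = 104.
Euclidean algorithm: 48 = 1·25 + 23, 25 = 1·23 + 2, 23 = 11·2 + 1, 2 = 2·1 + 0.
Back-substituting, 1 = 23 − 11·2 = 23 − 11·(25 − 1·23) = −11·25 + 12·23 = −11·25 + 12·(48 − 1·25) = 12·48 − 23·25; that is, 25·(-23) + 48·12 = 1.
Times 104: 25·(-2392) + 48·1248 = 104, so (-2392, 1248) solves it.
Shifting by a multiple of (48, −25) keeps it a solution: x = -2392 + 50·48 = 8, y = 1248 − 50·25 = -2.
Check: 350·8 + 672·(-2) = 2800 − 1344 = 1456. ✓

x = 8, y = -2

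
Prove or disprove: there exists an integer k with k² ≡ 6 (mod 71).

k = 52

Take k = 52. Then 52² = 2704 = 38·71 + 6, so 52² ≡ 6 (mod 71).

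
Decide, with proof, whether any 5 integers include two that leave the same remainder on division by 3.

Yes.

There are exactly 3 possible remainders on division by 3.
With 5 integers and only 3 classes, the pigeonhole principle forces two of them, say a and b, into the same class.
So a and b have equal remainders mod 3, which is exactly what was to be shown.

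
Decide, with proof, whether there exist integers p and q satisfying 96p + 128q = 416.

p = 3, q = 1

Every value of 96p + 128q is a multiple of gcd(96, 128) = 32; since 32 ∣ 416, solutions exist.
Dividing through by 32 reduces the equation to 3p + 4q = 13.
Euclidean algorithm: 4 = 1·3 + 1, 3 = 3·1 + 0.
Unwinding: 1 = 4 − 1·3, i.e. 3·(-1) + 4·1 = 1.
Multiplying through by 13: p = (-1)·13 = -13, q = 1·13 = 13 is a solution.
The general solution is p = -13 + 4k, q = 13 − 3k; taking k = 4 gives the smaller pair p = 3, q = 1.
Check: 96·3 + 128·1 = 288 + 128 = 416. ✓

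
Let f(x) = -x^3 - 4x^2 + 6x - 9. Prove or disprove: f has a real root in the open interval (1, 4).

f(1) = -8 and f(4) = -113, both negative, so a sign-change argument is unavailable; we show f keeps this sign on the whole interval.
Substitute x = 1 + u, where 0 < u < 3 on the interval. Expanding, f(1 + u) = -u^3 - 7u^2 - 5u - 8.
The nonzero coefficients here are all negative, so for u > 0 every term is negative (or zero), and the constant term -8 is strictly negative.
So f is strictly negative on (1, 4); no root exists in the interval.

f has no root in that interval.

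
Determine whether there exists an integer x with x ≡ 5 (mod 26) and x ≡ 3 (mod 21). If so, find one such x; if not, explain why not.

x = 213

gcd(26, 21) = 1, so the Chinese Remainder Theorem guarantees exactly one residue class mod 546 satisfying both.
Write x = 5 + 26t and require 5 + 26t ≡ 3 (mod 21), i.e. 26t ≡ 19 (mod 21).
26 ≡ 5 (mod 21), so this reads 5t ≡ 19 (mod 21). Note 5·17 = 85 ≡ 1 (mod 21) (as 85 − 1 = 4·21), so 5⁻¹ ≡ 17.
Therefore t ≡ 17·19 = 323 ≡ 8 (mod 21).
Taking t = 8 gives x = 5 + 26·8 = 213.
Check: 213 mod 26 = 5, 213 mod 21 = 3. ✓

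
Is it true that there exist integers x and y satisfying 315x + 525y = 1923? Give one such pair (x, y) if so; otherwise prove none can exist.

There are no such integers.

Both 315 and 525 are divisible by gcd(315, 525) = 105, hence so is any combination 315x + 525y.
However 1923 leaves remainder 33 on division by 105.
Hence no integers x, y satisfy the equation.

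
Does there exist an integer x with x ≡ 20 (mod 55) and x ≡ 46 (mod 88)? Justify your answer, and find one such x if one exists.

No such integer exists.

gcd(55, 88) = 11. If x ≡ 20 (mod 55) and x ≡ 46 (mod 88), then x ≡ 20 (mod 11) and x ≡ 46 (mod 11).
These are incompatible: 20 − 46 = -26 is not divisible by 11.
So no integer satisfies both congruences.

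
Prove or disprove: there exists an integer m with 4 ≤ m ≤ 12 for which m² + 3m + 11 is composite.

m = 11

At m = 11: 11² + 3·11 + 11 = 165 = 3·55, which is composite.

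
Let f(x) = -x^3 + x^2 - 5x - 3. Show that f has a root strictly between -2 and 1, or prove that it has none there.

f(-2) = 19 and f(1) = -8, which have opposite signs.
f is continuous everywhere (it is a polynomial), in particular on [-2, 1].
By the Intermediate Value Theorem, f takes the value 0 somewhere in the open interval.

Yes, f has a root in the interval.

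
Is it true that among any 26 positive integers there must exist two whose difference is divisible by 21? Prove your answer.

Yes.

Partition the integers by their residue mod 21; there are 21 classes.
Since 26 > 21, two of the 26 integers must share a residue class by the pigeonhole principle; call them a and b.
Equal remainders mean a − b ≡ 0 (mod 21), so 21 divides their difference.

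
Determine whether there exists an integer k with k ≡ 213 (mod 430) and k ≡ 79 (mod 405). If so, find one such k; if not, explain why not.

No, no such integer exists.

Both moduli are multiples of 5 = gcd(430, 405), so any solution would satisfy k ≡ 213 and k ≡ 79 modulo 5 simultaneously.
However 213 ≡ 3 and 79 ≡ 4 (mod 5), and 3 ≠ 4.
Hence the system has no solution.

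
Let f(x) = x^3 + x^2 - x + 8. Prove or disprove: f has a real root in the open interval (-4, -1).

f(-4) = -36 and f(-1) = 9, which have opposite signs.
Since f is a polynomial it is continuous on [-4, -1].
By the Intermediate Value Theorem f must vanish at some point of (-4, -1).

Such a root exists.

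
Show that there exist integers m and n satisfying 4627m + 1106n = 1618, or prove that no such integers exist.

No such integers exist.

Any value of 4627m + 1106n is a multiple of gcd(4627, 1106) = 7.
But 1618 is not a multiple of 7 (it leaves remainder 1).
So the equation is unsolvable over ℤ.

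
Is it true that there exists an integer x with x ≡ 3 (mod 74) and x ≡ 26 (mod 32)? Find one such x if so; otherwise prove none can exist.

gcd(74, 32) = 2. If x ≡ 3 (mod 74) and x ≡ 26 (mod 32), then x ≡ 3 (mod 2) and x ≡ 26 (mod 2).
But 3 mod 2 = 1 while 26 mod 2 = 0, a contradiction.
So no integer satisfies both congruences.

No such integer exists.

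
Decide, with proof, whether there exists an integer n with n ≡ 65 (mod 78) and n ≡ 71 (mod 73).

n = 3575

Since 78 and 73 share no common factor, CRT says the pair of congruences has a solution (unique mod 5694).
Any solution of the first congruence is n = 65 + 78t; substituting into the second, 78t ≡ 71 − 65 ≡ 6 (mod 73).
78 ≡ 5 (mod 73), so this reads 5t ≡ 6 (mod 73). Since 5·44 = 220 = 3·73 + 1, the inverse of 5 mod 73 is 44.
Therefore t ≡ 44·6 = 264 ≡ 45 (mod 73).
With t = 45: n = 65 + 78·45 = 3575.
Check: 3575 mod 78 = 65, 3575 mod 73 = 71. ✓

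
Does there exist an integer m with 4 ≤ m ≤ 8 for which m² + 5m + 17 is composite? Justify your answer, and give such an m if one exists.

At m = 8: 8² + 5·8 + 17 = 121 = 11·11, which is composite.

m = 8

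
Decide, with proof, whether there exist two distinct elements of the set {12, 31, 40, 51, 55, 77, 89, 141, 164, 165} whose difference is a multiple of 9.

Yes: 12 and 165.

Reduce each element mod 9: 12↦3, 31↦4, 40↦4, 51↦6, 55↦1, 77↦5, 89↦8, 141↦6, 164↦2, 165↦3. The residue 3 repeats (at 12 and 165), and 165 − 12 = 153 = 17·9.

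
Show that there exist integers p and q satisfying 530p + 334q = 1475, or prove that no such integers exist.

No such integers exist.

Any value of 530p + 334q is a multiple of gcd(530, 334) = 2.
But 1475 is not a multiple of 2 (it leaves remainder 1).
Therefore 530p + 334q = 1475 has no solution in integers.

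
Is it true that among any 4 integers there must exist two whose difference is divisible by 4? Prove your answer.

Consider the 4 integers 16, 17, 18, 19. They lie in distinct residue classes modulo 4, since 4 ≤ 4.
The differences between them range over 1, …, 3, none of which is divisible by 4.

No; for instance {16, 17, 18, 19} is a counterexample.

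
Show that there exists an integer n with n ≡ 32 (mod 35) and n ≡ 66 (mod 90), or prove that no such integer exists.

There is no such integer.

gcd(35, 90) = 5. If n ≡ 32 (mod 35) and n ≡ 66 (mod 90), then n ≡ 32 (mod 5) and n ≡ 66 (mod 5).
However 32 ≡ 2 and 66 ≡ 1 (mod 5), and 2 ≠ 1.
So no integer satisfies both congruences.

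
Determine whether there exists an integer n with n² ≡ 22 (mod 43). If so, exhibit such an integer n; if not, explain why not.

43 is prime, so by Euler's criterion 22 is a square mod 43 iff 22^((43−1)/2) = 22^21 ≡ 1 (mod 43).
Repeated squaring mod 43: 22^2 = 484 ≡ 11; 22^4 ≡ 11² = 121 ≡ 35; 22^8 ≡ 35² = 1225 ≡ 21; 22^16 ≡ 21² = 441 ≡ 11.
Since 21 = 16 + 4 + 1, 22^21 ≡ 11 · 35 · 22; multiplying out mod 43: 11·35 = 385 ≡ 41, then 41·22 = 902 ≡ 42. Thus 22^21 ≡ 42 ≡ −1 (mod 43).
The value −1 means 22 is a non-residue modulo 43, so n² ≡ 22 (mod 43) is impossible.

There is no such integer.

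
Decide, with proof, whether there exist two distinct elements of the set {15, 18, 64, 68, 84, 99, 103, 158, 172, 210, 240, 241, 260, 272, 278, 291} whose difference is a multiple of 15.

Yes: 15 and 210.

Reduce each element mod 15: 15↦0, 18↦3, 64↦4, 68↦8, 84↦9, 99↦9, 103↦13, 158↦8, 172↦7, 210↦0, 240↦0, 241↦1, 260↦5, 272↦2, 278↦8, 291↦6. The residue 0 repeats (at 15 and 210), and 210 − 15 = 195 = 13·15.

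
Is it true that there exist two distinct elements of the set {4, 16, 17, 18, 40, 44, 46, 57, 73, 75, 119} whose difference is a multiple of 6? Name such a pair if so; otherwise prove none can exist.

Both 4 and 16 leave remainder 4 on division by 6; their difference 12 = 2·6 is a multiple of 6.

The pair (4, 16) works.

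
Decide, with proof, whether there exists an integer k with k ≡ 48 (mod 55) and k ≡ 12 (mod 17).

k = 488

gcd(55, 17) = 1, so the Chinese Remainder Theorem guarantees exactly one residue class mod 935 satisfying both.
Write k = 48 + 55t and require 48 + 55t ≡ 12 (mod 17), i.e. 55t ≡ 15 (mod 17).
55 ≡ 4 (mod 17), so this reads 4t ≡ 15 (mod 17). To invert 4 modulo 17: 17 = 4·4 + 1, 4 = 4·1 + 0, and unwinding, 1 = 17 − 4·4. Thus 4⁻¹ ≡ -4 ≡ 13 (mod 17).
Therefore t ≡ 13·15 = 195 ≡ 8 (mod 17).
With t = 8: k = 48 + 55·8 = 488.
Check: 488 mod 55 = 48, 488 mod 17 = 12. ✓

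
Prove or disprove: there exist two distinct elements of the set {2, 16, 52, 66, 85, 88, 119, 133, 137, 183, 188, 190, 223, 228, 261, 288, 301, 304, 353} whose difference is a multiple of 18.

16 mod 18 = 16 and 52 mod 18 = 16, so 52 − 16 = 36 = 2·18.

16 and 52 are such a pair.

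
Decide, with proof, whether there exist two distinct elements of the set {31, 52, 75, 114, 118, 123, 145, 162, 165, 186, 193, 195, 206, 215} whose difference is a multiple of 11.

The pair (31, 75) works.

31 mod 11 = 9 and 75 mod 11 = 9, so 75 − 31 = 44 = 4·11.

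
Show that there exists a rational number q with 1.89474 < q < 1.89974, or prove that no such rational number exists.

q = 55/29

Multiplying by 29: 29·1.89474 = 54.94746 and 29·1.89974 = 55.09246, so the integer 55 lies strictly between them.
Hence 55/29 is a rational number with 1.89474 < 55/29 < 1.89974.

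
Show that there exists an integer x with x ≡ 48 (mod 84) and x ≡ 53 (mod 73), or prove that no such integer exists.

Since 84 and 73 share no common factor, CRT says the pair of congruences has a solution (unique mod 6132).
Write x = 48 + 84t and require 48 + 84t ≡ 53 (mod 73), i.e. 84t ≡ 5 (mod 73).
84 ≡ 11 (mod 73), so this reads 11t ≡ 5 (mod 73). Invert 11 mod 73 by the Euclidean algorithm: 73 = 6·11 + 7, 11 = 1·7 + 4, 7 = 1·4 + 3, 4 = 1·3 + 1, 3 = 3·1 + 0; back-substituting, 1 = 4 − 1·3 = 4 − (7 − 1·4) = −7 + 2·4 = −7 + 2·(11 − 1·7) = 2·11 − 3·7 = 2·11 − 3·(73 − 6·11) = −3·73 + 20·11. Hence 11·20 ≡ 1, so 11⁻¹ ≡ 20 (mod 73).
Multiplying by 20: t ≡ 20·5 = 100 ≡ 27 (mod 73).
Taking t = 27 gives x = 48 + 84·27 = 2316.
Indeed 2316 ≡ 48 (mod 84) and 2316 ≡ 53 (mod 73).

x = 2316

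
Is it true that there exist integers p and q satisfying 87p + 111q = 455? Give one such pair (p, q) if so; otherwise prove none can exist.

There are no such integers.

Any value of 87p + 111q is a multiple of gcd(87, 111) = 3.
But 455 is not a multiple of 3 (it leaves remainder 2).
Hence no integers p, q satisfy the equation.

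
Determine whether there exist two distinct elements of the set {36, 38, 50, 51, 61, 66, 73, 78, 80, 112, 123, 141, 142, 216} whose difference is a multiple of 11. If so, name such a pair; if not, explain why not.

Both 36 and 80 leave remainder 3 on division by 11; their difference 44 = 4·11 is a multiple of 11.

36 and 80 are such a pair.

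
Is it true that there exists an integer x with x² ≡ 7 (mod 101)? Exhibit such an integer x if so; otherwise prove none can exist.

101 is prime, so by Euler's criterion 7 is a square mod 101 iff 7^((101−1)/2) = 7^50 ≡ 1 (mod 101).
Repeated squaring mod 101: 7^2 = 49 ≡ 49; 7^4 ≡ 49² = 2401 ≡ 78; 7^8 ≡ 78² = 6084 ≡ 24; 7^16 ≡ 24² = 576 ≡ 71; 7^32 ≡ 71² = 5041 ≡ 92.
Since 50 = 32 + 16 + 2, 7^50 ≡ 92 · 71 · 49; multiplying out mod 101: 92·71 = 6532 ≡ 68, then 68·49 = 3332 ≡ 100. Thus 7^50 ≡ 100 ≡ −1 (mod 101).
By Euler's criterion 7 is a quadratic non-residue mod 101: no x satisfies x² ≡ 7 (mod 101).

No, no such integer exists.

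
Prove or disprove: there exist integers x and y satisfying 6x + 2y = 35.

There are no such integers.

gcd(6, 2) = 2, so every integer of the form 6x + 2y is a multiple of 2.
However 35 leaves remainder 1 on division by 2.
So the equation is unsolvable over ℤ.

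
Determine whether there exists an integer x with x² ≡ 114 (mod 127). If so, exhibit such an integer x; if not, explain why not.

No, no such integer exists.

127 is prime, so by Euler's criterion 114 is a square mod 127 iff 114^((127−1)/2) = 114^63 ≡ 1 (mod 127).
Squaring successively (mod 127): 114^2 = 12996 ≡ 42; 114^4 ≡ 42² = 1764 ≡ 113; 114^8 ≡ 113² = 12769 ≡ 69; 114^16 ≡ 69² = 4761 ≡ 62; 114^32 ≡ 62² = 3844 ≡ 34.
Since 63 = 32 + 16 + 8 + 4 + 2 + 1, 114^63 ≡ 34 · 62 · 69 · 113 · 42 · 114; multiplying out mod 127: 34·62 = 2108 ≡ 76, then 76·69 = 5244 ≡ 37, then 37·113 = 4181 ≡ 117, then 117·42 = 4914 ≡ 88, then 88·114 = 10032 ≡ 126. Thus 114^63 ≡ 126 ≡ −1 (mod 127).
By Euler's criterion 114 is a quadratic non-residue mod 127: no x satisfies x² ≡ 114 (mod 127).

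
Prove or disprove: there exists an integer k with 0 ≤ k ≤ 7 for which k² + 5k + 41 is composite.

At k = 3: 3² + 5·3 + 41 = 65 = 5·13, which is composite.

k = 3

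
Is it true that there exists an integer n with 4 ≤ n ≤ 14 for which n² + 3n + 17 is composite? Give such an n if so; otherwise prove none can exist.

n = 14

At n = 14: 14² + 3·14 + 17 = 255 = 3·85, which is composite.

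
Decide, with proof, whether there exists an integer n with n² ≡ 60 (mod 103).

n = 67

n = 67 works: 67² = 4489, and 4489 − 60 = 4429 = 43·103.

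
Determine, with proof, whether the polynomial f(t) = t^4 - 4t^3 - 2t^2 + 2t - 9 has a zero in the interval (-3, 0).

f(-3) = 156 and f(0) = -9, which have opposite signs.
f is continuous everywhere (it is a polynomial), in particular on [-3, 0].
By the Intermediate Value Theorem f must vanish at some point of (-3, 0).

Yes, f has a root in the interval.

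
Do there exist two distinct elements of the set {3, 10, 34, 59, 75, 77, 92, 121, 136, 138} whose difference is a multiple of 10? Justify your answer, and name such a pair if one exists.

Residues mod 10: 3↦3, 10↦0, 34↦4, 59↦9, 75↦5, 77↦7, 92↦2, 121↦1, 136↦6, 138↦8.
These 10 residues are pairwise different, hence no difference of two elements is divisible by 10.

There is no such pair.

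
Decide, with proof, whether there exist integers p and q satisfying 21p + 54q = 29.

Both 21 and 54 are divisible by gcd(21, 54) = 3, hence so is any combination 21p + 54q.
However 29 leaves remainder 2 on division by 3.
So the equation is unsolvable over ℤ.

No such integers exist.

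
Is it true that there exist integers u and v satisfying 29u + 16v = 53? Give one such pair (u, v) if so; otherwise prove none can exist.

29 and 16 are coprime, so 29u + 16v ranges over all of ℤ.
Dividing repeatedly: 29 = 1·16 + 13, 16 = 1·13 + 3, 13 = 4·3 + 1, 3 = 3·1 + 0.
Back-substituting, 1 = 13 − 4·3 = 13 − 4·(16 − 1·13) = −4·16 + 5·13 = −4·16 + 5·(29 − 1·16) = 5·29 − 9·16; that is, 29·5 + 16·(-9) = 1.
Scaling by 53 gives the particular solution (u, v) = (265, -477).
Subtracting 16·16 from u and adding 16·29 to v gives the tidier solution (9, -13).
Check: 29·9 + 16·(-13) = 261 − 208 = 53. ✓

u = 9, v = -13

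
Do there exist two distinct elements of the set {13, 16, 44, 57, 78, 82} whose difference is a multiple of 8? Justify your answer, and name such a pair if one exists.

Two integers differ by a multiple of 8 exactly when they have the same residue mod 8. The residues are 13↦5, 16↦0, 44↦4, 57↦1, 78↦6, 82↦2.
All 6 residues are distinct, so no two elements differ by a multiple of 8.

No, no such pair exists.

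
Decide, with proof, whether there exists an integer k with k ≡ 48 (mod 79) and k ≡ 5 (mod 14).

k = 285

The moduli 79 and 14 are coprime, so by the Chinese Remainder Theorem a unique solution modulo 1106 exists.
Write k = 48 + 79t and require 48 + 79t ≡ 5 (mod 14), i.e. 79t ≡ 13 (mod 14).
79 ≡ 9 (mod 14), so this reads 9t ≡ 13 (mod 14). Note 9·11 = 99 ≡ 1 (mod 14) (as 99 − 1 = 7·14), so 9⁻¹ ≡ 11.
Therefore t ≡ 11·13 = 143 ≡ 3 (mod 14).
With t = 3: k = 48 + 79·3 = 285.
Indeed 285 ≡ 48 (mod 79) and 285 ≡ 5 (mod 14).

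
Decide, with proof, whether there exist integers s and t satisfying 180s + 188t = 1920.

gcd(180, 188) = 4, and 4 divides 1920, so integer solutions exist.
Dividing through by 4 reduces the equation to 45s + 47t = 480.
Dividing repeatedly: 47 = 1·45 + 2, 45 = 22·2 + 1, 2 = 2·1 + 0.
Unwinding: 1 = 45 − 22·2 = 45 − 22·(47 − 1·45) = −22·47 + 23·45, i.e. 45·23 + 47·(-22) = 1.
Multiplying through by 480: s = 23·480 = 11040, t = (-22)·480 = -10560 is a solution.
The general solution is s = 11040 + 47k, t = -10560 − 45k; taking k = -234 gives the smaller pair s = 42, t = -30.
Check: 180·42 + 188·(-30) = 7560 − 5640 = 1920. ✓

s = 42, t = -30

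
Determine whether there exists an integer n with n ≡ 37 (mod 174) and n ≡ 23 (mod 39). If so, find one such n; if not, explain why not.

There is no such integer.

Both moduli are multiples of 3 = gcd(174, 39), so any solution would satisfy n ≡ 37 and n ≡ 23 modulo 3 simultaneously.
However 37 ≡ 1 and 23 ≡ 2 (mod 3), and 1 ≠ 2.
Hence the system has no solution.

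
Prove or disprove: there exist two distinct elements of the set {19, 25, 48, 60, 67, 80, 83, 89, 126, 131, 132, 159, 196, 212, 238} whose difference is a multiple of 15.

Two integers differ by a multiple of 15 exactly when they have the same residue mod 15. The residues are 19↦4, 25↦10, 48↦3, 60↦0, 67↦7, 80↦5, 83↦8, 89↦14, 126↦6, 131↦11, 132↦12, 159↦9, 196↦1, 212↦2, 238↦13.
No residue repeats among the 15 elements, so no pair has difference ≡ 0 (mod 15).

There is no such pair.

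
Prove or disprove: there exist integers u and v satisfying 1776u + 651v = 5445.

Since gcd(1776, 651) = 3 and 5445 = 3·1815, Bézout's identity guarantees a solution.
Dividing through by 3 reduces the equation to 592u + 217v = 1815.
Dividing repeatedly: 592 = 2·217 + 158, 217 = 1·158 + 59, 158 = 2·59 + 40, 59 = 1·40 + 19, 40 = 2·19 + 2, 19 = 9·2 + 1, 2 = 2·1 + 0.
Unwinding: 1 = 19 − 9·2 = 19 − 9·(40 − 2·19) = −9·40 + 19·19 = −9·40 + 19·(59 − 1·40) = 19·59 − 28·40 = 19·59 − 28·(158 − 2·59) = −28·158 + 75·59 = −28·158 + 75·(217 − 1·158) = 75·217 − 103·158 = 75·217 − 103·(592 − 2·217) = −103·592 + 281·217, i.e. 592·(-103) + 217·281 = 1.
Scaling by 1815 gives the particular solution (u, v) = (-186945, 510015).
Adding 862·217 to u and subtracting 862·592 from v gives the tidier solution (109, -289).
Check: 1776·109 + 651·(-289) = 193584 − 188139 = 5445. ✓

u = 109, v = -289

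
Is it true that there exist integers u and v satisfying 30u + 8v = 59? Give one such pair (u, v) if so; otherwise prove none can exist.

No, no such integers exist.

Both 30 and 8 are divisible by gcd(30, 8) = 2, hence so is any combination 30u + 8v.
But 59 is not a multiple of 2 (it leaves remainder 1).
Therefore 30u + 8v = 59 has no solution in integers.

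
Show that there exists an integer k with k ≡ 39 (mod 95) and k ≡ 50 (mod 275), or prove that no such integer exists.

Both moduli are multiples of 5 = gcd(95, 275), so any solution would satisfy k ≡ 39 and k ≡ 50 modulo 5 simultaneously.
However 39 ≡ 4 and 50 ≡ 0 (mod 5), and 4 ≠ 0.
Hence the system has no solution.

No, no such integer exists.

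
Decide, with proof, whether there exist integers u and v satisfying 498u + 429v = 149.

Both 498 and 429 are divisible by gcd(498, 429) = 3, hence so is any combination 498u + 429v.
But 149 is not a multiple of 3 (it leaves remainder 2).
Therefore 498u + 429v = 149 has no solution in integers.

No such integers exist.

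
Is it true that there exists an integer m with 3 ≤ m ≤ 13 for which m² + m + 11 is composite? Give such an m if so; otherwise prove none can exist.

m = 10

At m = 10: 10² + 10 + 11 = 121 = 11·11, which is composite.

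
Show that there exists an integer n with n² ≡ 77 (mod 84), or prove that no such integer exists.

No such integer exists.

Since 3 ∣ 84, a solution of n² ≡ 77 (mod 84) would also satisfy n² ≡ 77 ≡ 2 (mod 3).
Since (3 − n)² ≡ n² (mod 3), it suffices to square n = 0, 1, …, 1: the residues are 0, 1.
The set of squares mod 3 is therefore {0, 1}, which does not contain 2.
Therefore n² ≡ 77 (mod 84) has no solution.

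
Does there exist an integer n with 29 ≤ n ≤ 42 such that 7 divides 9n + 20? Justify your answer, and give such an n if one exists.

n = 32

n = 32 works, since 9·32 + 20 = 308 = 44·7.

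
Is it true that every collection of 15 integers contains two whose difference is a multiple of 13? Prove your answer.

Each integer lies in one of the 13 residue classes modulo 13.
Since 15 > 13, two of the 15 integers must share a residue class by the pigeonhole principle; call them a and b.
Then a ≡ b (mod 13), i.e. 13 ∣ (a − b).

True.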